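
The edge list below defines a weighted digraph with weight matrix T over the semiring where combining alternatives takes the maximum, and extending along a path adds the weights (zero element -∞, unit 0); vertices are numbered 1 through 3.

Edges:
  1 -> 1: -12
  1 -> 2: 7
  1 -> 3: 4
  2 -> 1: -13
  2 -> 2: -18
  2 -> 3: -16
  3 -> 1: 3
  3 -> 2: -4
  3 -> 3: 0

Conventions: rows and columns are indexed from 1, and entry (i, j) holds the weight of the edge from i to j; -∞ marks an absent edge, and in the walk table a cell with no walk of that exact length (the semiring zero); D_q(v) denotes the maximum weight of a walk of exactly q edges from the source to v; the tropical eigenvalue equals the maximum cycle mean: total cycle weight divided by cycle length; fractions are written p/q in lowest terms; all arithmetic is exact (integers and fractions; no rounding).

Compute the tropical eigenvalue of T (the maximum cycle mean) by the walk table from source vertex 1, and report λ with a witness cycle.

q=0: [0, -∞, -∞]
q=1: [-12, 7, 4]
q=2: [7, 0, 4]
q=3: [7, 14, 11]
Optimal cycle mean attained by: cycle 1->3->1, total 4 + 3, length 2.
Answer: λ = 7/2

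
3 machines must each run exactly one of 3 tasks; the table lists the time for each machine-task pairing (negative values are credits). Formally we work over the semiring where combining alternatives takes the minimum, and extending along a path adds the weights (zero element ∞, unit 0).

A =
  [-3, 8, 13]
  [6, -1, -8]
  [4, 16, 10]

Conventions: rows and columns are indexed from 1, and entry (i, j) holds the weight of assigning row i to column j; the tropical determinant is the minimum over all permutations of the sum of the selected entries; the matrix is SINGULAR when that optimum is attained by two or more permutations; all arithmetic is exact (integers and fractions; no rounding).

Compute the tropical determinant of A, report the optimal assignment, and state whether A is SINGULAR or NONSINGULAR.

σ = (1, 2, 3): (-3) + (-1) + 10 = 6
σ = (1, 3, 2): (-3) + (-8) + 16 = 5
σ = (2, 1, 3): 8 + 6 + 10 = 24
σ = (2, 3, 1): 8 + (-8) + 4 = 4
σ = (3, 1, 2): 13 + 6 + 16 = 35
σ = (3, 2, 1): 13 + (-1) + 4 = 16
Optimal value attained by: σ = (2, 3, 1).
Answer: det⊕(A) = 4; verdict: NONSINGULAR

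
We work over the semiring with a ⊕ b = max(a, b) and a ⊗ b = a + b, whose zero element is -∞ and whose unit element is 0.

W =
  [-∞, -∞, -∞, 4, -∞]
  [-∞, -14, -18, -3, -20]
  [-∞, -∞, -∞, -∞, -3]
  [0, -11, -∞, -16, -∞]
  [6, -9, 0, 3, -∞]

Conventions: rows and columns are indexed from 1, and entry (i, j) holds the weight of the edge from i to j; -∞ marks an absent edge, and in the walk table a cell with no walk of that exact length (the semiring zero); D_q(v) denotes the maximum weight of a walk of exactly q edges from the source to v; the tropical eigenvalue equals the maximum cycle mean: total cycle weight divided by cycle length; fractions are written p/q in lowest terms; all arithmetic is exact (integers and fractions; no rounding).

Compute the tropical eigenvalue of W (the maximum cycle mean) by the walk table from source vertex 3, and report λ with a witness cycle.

q=0: [-∞, -∞, 0, -∞, -∞]
q=1: [-∞, -∞, -∞, -∞, -3]
q=2: [3, -12, -3, 0, -∞]
q=3: [0, -11, -30, 7, -6]
q=4: [7, -4, -6, 4, -31]
q=5: [4, -7, -22, 11, -9]
Optimal cycle mean attained by: cycle 1->4->1, total 4 + 0, length 2.
Answer: λ = 2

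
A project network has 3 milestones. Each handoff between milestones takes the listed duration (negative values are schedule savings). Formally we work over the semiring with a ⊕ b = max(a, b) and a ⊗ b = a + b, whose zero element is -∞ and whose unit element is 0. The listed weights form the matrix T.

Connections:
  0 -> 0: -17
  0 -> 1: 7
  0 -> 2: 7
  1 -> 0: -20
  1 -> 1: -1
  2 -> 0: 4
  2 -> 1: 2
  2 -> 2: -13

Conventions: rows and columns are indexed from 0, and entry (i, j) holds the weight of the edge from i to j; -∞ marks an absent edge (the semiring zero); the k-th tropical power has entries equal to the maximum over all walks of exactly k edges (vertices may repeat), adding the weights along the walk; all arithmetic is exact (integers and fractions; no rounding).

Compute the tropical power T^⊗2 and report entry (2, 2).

T^⊗2:
  [11, 9, -6]
  [-21, -2, -13]
  [-9, 11, 11]
Key observation: the optimum is the walk 2->0->2, with weight 4 + 7 = 11.
Optimal value attained by: walk 2->0->2.
Answer: (T^⊗2)[2][2] = 11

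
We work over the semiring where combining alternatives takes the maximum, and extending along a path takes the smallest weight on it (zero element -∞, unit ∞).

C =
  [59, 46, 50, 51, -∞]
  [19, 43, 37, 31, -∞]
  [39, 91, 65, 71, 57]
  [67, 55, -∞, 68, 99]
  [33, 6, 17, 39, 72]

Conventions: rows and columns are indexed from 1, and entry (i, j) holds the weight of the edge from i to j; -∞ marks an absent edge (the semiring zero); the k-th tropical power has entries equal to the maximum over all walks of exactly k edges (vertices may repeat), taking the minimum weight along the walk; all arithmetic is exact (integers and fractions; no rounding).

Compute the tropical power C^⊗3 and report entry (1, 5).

C^⊗2:
  [59, 51, 50, 51, 51]
  [37, 43, 37, 37, 37]
  [67, 65, 65, 68, 71]
  [67, 55, 50, 68, 72]
  [39, 39, 33, 39, 72]
C^⊗3:
  [59, 51, 50, 51, 51]
  [37, 43, 37, 37, 37]
  [67, 65, 65, 68, 71]
  [67, 55, 50, 68, 72]
  [39, 39, 39, 39, 72]
Key observation: the optimum is the walk 1->1->4->5, with weight 59 min 51 min 99 = 51.
Optimal value attained by: walk 1->1->4->5.
Answer: (C^⊗3)[1][5] = 51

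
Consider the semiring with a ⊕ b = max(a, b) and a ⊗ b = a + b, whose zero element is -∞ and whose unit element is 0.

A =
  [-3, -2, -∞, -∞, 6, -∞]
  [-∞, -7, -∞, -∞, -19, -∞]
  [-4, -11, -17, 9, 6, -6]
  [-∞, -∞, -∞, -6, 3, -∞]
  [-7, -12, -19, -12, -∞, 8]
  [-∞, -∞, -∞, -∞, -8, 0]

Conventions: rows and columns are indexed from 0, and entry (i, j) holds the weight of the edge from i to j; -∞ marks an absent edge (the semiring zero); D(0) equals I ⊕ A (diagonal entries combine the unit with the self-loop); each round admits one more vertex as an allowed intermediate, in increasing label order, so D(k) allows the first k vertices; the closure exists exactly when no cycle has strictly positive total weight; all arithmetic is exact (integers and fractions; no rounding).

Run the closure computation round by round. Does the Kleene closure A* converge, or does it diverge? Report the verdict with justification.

D(0):
  [0, -2, -∞, -∞, 6, -∞]
  [-∞, 0, -∞, -∞, -19, -∞]
  [-4, -11, 0, 9, 6, -6]
  [-∞, -∞, -∞, 0, 3, -∞]
  [-7, -12, -19, -12, 0, 8]
  [-∞, -∞, -∞, -∞, -8, 0]
D(1):
  [0, -2, -∞, -∞, 6, -∞]
  [-∞, 0, -∞, -∞, -19, -∞]
  [-4, -6, 0, 9, 6, -6]
  [-∞, -∞, -∞, 0, 3, -∞]
  [-7, -9, -19, -12, 0, 8]
  [-∞, -∞, -∞, -∞, -8, 0]
D(2):
  [0, -2, -∞, -∞, 6, -∞]
  [-∞, 0, -∞, -∞, -19, -∞]
  [-4, -6, 0, 9, 6, -6]
  [-∞, -∞, -∞, 0, 3, -∞]
  [-7, -9, -19, -12, 0, 8]
  [-∞, -∞, -∞, -∞, -8, 0]
D(3):
  [0, -2, -∞, -∞, 6, -∞]
  [-∞, 0, -∞, -∞, -19, -∞]
  [-4, -6, 0, 9, 6, -6]
  [-∞, -∞, -∞, 0, 3, -∞]
  [-7, -9, -19, -10, 0, 8]
  [-∞, -∞, -∞, -∞, -8, 0]
D(4):
  [0, -2, -∞, -∞, 6, -∞]
  [-∞, 0, -∞, -∞, -19, -∞]
  [-4, -6, 0, 9, 12, -6]
  [-∞, -∞, -∞, 0, 3, -∞]
  [-7, -9, -19, -10, 0, 8]
  [-∞, -∞, -∞, -∞, -8, 0]
D(5):
  [0, -2, -13, -4, 6, 14]
  [-26, 0, -38, -29, -19, -11]
  [5, 3, 0, 9, 12, 20]
  [-4, -6, -16, 0, 3, 11]
  [-7, -9, -19, -10, 0, 8]
  [-15, -17, -27, -18, -8, 0]
D(6):
  [0, -2, -13, -4, 6, 14]
  [-26, 0, -38, -29, -19, -11]
  [5, 3, 0, 9, 12, 20]
  [-4, -6, -16, 0, 3, 11]
  [-7, -9, -19, -10, 0, 8]
  [-15, -17, -27, -18, -8, 0]
Key observation: every diagonal entry stays at the unit through all rounds, so no improving cycle exists.
Answer: CONVERGES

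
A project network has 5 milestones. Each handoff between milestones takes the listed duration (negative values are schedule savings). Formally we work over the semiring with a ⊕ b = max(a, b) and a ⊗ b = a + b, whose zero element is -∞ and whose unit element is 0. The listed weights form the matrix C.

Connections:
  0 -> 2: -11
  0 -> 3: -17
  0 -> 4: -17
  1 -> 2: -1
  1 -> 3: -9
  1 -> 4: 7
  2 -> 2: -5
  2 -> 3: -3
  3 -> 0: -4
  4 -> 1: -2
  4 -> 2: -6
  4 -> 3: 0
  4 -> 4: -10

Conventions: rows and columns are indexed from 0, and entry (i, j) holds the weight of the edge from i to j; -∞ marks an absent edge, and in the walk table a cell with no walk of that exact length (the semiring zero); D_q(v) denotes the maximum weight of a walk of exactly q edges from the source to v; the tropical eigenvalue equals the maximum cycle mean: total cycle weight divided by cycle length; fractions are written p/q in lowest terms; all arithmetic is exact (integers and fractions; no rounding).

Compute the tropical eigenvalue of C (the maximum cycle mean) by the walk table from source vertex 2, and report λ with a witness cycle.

q=0: [-∞, -∞, 0, -∞, -∞]
q=1: [-∞, -∞, -5, -3, -∞]
q=2: [-7, -∞, -10, -8, -∞]
q=3: [-12, -∞, -15, -13, -24]
q=4: [-17, -26, -20, -18, -29]
q=5: [-22, -31, -25, -23, -19]
Optimal cycle mean attained by: cycle 1->4->1, total 7 + (-2), length 2.
Answer: λ = 5/2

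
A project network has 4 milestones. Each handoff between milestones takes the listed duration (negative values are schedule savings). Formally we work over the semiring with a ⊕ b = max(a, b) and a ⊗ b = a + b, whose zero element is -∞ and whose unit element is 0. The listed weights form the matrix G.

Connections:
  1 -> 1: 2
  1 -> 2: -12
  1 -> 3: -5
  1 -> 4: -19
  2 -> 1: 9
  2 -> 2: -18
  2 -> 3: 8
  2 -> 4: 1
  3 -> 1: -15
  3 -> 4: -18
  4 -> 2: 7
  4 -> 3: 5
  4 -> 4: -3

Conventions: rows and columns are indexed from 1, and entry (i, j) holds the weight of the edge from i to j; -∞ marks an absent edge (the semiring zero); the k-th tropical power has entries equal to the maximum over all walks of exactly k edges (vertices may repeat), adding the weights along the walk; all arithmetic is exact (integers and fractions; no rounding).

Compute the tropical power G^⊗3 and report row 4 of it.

G^⊗2:
  [4, -10, -3, -11]
  [11, 8, 6, -2]
  [-13, -11, -13, -21]
  [16, 4, 15, 8]
G^⊗3:
  [6, -4, -1, -9]
  [17, 5, 16, 9]
  [-2, -14, -3, -10]
  [18, 15, 13, 5]
Answer: row 4 of G^⊗3 = [18, 15, 13, 5]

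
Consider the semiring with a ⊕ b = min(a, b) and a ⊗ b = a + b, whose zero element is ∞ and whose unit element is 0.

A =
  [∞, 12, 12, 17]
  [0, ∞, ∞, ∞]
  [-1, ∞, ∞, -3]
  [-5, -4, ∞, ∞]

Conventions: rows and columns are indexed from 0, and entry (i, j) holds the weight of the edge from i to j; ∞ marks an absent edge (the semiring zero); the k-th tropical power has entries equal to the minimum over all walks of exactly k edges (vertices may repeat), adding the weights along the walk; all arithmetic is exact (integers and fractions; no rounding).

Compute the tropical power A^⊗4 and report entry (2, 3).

A^⊗2:
  [11, 13, ∞, 9]
  [∞, 12, 12, 17]
  [-8, -7, 11, 16]
  [-4, 7, 7, 12]
A^⊗3:
  [4, 5, 23, 28]
  [11, 13, ∞, 9]
  [-7, 4, 4, 8]
  [6, 8, 8, 4]
A^⊗4:
  [5, 16, 16, 20]
  [4, 5, 23, 28]
  [3, 4, 5, 1]
  [-1, 0, 18, 5]
Key observation: the optimum is the walk 2->3->0->2->3, with weight (-3) + (-5) + 12 + (-3) = 1.
Optimal value attained by: walk 2->3->0->2->3.
Answer: (A^⊗4)[2][3] = 1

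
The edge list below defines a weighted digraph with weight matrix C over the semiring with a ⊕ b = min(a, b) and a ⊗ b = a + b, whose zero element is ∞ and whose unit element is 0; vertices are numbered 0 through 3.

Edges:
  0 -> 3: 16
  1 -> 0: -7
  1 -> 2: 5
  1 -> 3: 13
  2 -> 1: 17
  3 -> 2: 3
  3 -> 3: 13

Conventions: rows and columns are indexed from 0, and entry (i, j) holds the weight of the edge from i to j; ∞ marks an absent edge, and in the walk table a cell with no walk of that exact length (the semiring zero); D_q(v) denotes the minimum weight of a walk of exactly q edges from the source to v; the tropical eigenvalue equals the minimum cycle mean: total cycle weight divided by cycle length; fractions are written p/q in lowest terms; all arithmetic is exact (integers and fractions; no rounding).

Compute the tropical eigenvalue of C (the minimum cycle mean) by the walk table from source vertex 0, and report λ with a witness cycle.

q=0: [0, ∞, ∞, ∞]
q=1: [∞, ∞, ∞, 16]
q=2: [∞, ∞, 19, 29]
q=3: [∞, 36, 32, 42]
q=4: [29, 49, 41, 49]
Optimal cycle mean attained by: cycle 0->3->2->1->0, total 16 + 3 + 17 + (-7), length 4.
Answer: λ = 29/4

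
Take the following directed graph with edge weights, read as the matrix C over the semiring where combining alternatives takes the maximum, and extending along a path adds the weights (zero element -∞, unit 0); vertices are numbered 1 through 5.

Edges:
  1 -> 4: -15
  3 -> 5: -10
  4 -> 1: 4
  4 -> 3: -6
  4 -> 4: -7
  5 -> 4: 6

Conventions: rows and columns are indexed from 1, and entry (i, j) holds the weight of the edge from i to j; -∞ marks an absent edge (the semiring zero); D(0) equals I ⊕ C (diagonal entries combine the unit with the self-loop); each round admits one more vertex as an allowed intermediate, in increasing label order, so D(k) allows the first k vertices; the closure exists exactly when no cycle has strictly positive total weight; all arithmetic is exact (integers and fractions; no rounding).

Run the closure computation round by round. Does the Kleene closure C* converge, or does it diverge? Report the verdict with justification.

D(0):
  [0, -∞, -∞, -15, -∞]
  [-∞, 0, -∞, -∞, -∞]
  [-∞, -∞, 0, -∞, -10]
  [4, -∞, -6, 0, -∞]
  [-∞, -∞, -∞, 6, 0]
D(1):
  [0, -∞, -∞, -15, -∞]
  [-∞, 0, -∞, -∞, -∞]
  [-∞, -∞, 0, -∞, -10]
  [4, -∞, -6, 0, -∞]
  [-∞, -∞, -∞, 6, 0]
D(2):
  [0, -∞, -∞, -15, -∞]
  [-∞, 0, -∞, -∞, -∞]
  [-∞, -∞, 0, -∞, -10]
  [4, -∞, -6, 0, -∞]
  [-∞, -∞, -∞, 6, 0]
D(3):
  [0, -∞, -∞, -15, -∞]
  [-∞, 0, -∞, -∞, -∞]
  [-∞, -∞, 0, -∞, -10]
  [4, -∞, -6, 0, -16]
  [-∞, -∞, -∞, 6, 0]
D(4):
  [0, -∞, -21, -15, -31]
  [-∞, 0, -∞, -∞, -∞]
  [-∞, -∞, 0, -∞, -10]
  [4, -∞, -6, 0, -16]
  [10, -∞, 0, 6, 0]
D(5):
  [0, -∞, -21, -15, -31]
  [-∞, 0, -∞, -∞, -∞]
  [0, -∞, 0, -4, -10]
  [4, -∞, -6, 0, -16]
  [10, -∞, 0, 6, 0]
Key observation: every diagonal entry stays at the unit through all rounds, so no improving cycle exists.
Answer: CONVERGES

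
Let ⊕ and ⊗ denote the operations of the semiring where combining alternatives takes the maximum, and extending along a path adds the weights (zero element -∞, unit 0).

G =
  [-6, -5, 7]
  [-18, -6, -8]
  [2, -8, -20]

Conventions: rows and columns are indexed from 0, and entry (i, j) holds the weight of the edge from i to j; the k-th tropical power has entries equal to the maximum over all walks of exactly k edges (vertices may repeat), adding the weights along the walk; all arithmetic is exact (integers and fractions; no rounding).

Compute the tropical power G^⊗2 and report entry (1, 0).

G^⊗2:
  [9, -1, 1]
  [-6, -12, -11]
  [-4, -3, 9]
Key observation: the optimum is the walk 1->2->0, with weight (-8) + 2 = -6.
Optimal value attained by: walk 1->2->0.
Answer: (G^⊗2)[1][0] = -6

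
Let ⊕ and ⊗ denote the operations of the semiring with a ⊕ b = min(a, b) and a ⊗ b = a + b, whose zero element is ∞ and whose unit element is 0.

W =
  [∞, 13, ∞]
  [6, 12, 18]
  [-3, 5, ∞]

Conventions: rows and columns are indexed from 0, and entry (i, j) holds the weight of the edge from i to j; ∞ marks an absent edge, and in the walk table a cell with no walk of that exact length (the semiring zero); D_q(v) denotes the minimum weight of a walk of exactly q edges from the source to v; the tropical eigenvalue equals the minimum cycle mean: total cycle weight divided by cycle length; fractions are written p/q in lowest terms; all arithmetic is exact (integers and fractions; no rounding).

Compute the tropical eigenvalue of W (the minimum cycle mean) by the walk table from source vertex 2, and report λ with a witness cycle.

q=0: [∞, ∞, 0]
q=1: [-3, 5, ∞]
q=2: [11, 10, 23]
q=3: [16, 22, 28]
Optimal cycle mean attained by: cycle 0->1->2->0, total 13 + 18 + (-3), length 3.
Answer: λ = 28/3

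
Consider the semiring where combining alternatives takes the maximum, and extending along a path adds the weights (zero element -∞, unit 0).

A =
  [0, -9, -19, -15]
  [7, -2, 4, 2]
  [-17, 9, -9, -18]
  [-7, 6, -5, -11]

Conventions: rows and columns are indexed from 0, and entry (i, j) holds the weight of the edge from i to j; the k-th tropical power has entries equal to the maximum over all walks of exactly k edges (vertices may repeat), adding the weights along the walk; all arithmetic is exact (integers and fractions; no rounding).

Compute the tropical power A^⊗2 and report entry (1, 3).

A^⊗2:
  [0, -9, -5, -7]
  [7, 13, 2, 0]
  [16, 7, 13, 11]
  [13, 4, 10, 8]
Key observation: the optimum is the walk 1->1->3, with weight (-2) + 2 = 0.
Optimal value attained by: walk 1->1->3.
Answer: (A^⊗2)[1][3] = 0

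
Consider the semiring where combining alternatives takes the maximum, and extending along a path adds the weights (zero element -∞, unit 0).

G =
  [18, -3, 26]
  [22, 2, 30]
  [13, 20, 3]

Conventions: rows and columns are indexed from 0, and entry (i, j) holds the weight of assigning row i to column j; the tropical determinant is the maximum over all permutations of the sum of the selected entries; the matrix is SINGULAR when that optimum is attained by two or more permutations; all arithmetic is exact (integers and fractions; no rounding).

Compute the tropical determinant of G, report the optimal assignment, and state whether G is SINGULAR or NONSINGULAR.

σ = (0, 1, 2): 18 + 2 + 3 = 23
σ = (0, 2, 1): 18 + 30 + 20 = 68
σ = (1, 0, 2): (-3) + 22 + 3 = 22
σ = (1, 2, 0): (-3) + 30 + 13 = 40
σ = (2, 0, 1): 26 + 22 + 20 = 68
σ = (2, 1, 0): 26 + 2 + 13 = 41
Optimal value attained by: σ = (0, 2, 1).
Answer: det⊕(G) = 68; verdict: SINGULAR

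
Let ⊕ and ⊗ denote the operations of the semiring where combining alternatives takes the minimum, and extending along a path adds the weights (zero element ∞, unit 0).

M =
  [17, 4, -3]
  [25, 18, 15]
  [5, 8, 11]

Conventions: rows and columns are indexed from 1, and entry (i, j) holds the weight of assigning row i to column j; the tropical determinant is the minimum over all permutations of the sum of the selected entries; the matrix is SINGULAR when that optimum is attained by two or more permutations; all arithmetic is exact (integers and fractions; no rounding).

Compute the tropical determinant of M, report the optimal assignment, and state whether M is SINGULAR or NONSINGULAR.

σ = (1, 2, 3): 17 + 18 + 11 = 46
σ = (1, 3, 2): 17 + 15 + 8 = 40
σ = (2, 1, 3): 4 + 25 + 11 = 40
σ = (2, 3, 1): 4 + 15 + 5 = 24
σ = (3, 1, 2): (-3) + 25 + 8 = 30
σ = (3, 2, 1): (-3) + 18 + 5 = 20
Optimal value attained by: σ = (3, 2, 1).
Answer: det⊕(M) = 20; verdict: NONSINGULAR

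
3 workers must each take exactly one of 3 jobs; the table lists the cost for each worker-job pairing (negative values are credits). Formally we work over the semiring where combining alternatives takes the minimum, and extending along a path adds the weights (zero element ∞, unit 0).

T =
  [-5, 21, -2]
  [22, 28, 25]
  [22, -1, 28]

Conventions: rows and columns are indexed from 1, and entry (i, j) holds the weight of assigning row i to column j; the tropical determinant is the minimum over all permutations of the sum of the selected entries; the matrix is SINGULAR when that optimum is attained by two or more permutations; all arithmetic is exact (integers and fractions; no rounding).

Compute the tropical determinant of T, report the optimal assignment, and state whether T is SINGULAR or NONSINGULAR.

σ = (1, 2, 3): (-5) + 28 + 28 = 51
σ = (1, 3, 2): (-5) + 25 + (-1) = 19
σ = (2, 1, 3): 21 + 22 + 28 = 71
σ = (2, 3, 1): 21 + 25 + 22 = 68
σ = (3, 1, 2): (-2) + 22 + (-1) = 19
σ = (3, 2, 1): (-2) + 28 + 22 = 48
Optimal value attained by: σ = (1, 3, 2).
Answer: det⊕(T) = 19; verdict: SINGULAR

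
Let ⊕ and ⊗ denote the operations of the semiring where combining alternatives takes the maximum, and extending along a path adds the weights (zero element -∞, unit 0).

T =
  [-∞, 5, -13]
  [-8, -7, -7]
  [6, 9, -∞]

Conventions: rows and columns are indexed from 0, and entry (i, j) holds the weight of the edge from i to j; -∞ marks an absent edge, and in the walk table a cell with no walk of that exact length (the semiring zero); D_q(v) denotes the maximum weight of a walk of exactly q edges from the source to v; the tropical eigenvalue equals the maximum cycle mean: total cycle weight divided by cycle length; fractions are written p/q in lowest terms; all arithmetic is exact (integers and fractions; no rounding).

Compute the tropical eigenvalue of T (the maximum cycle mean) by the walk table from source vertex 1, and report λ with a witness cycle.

q=0: [-∞, 0, -∞]
q=1: [-8, -7, -7]
q=2: [-1, 2, -14]
q=3: [-6, 4, -5]
Optimal cycle mean attained by: cycle 0->1->2->0, total 5 + (-7) + 6, length 3.
Answer: λ = 4/3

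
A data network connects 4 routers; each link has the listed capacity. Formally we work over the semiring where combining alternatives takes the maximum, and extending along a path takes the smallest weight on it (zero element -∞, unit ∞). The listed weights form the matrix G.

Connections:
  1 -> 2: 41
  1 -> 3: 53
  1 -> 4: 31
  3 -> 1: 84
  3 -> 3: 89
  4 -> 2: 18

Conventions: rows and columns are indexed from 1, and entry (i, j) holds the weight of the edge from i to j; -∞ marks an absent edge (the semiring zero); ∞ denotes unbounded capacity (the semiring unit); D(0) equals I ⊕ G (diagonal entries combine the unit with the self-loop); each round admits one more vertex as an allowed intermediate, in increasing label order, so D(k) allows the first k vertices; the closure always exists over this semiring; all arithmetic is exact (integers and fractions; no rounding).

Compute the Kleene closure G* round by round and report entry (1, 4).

D(0):
  [∞, 41, 53, 31]
  [-∞, ∞, -∞, -∞]
  [84, -∞, ∞, -∞]
  [-∞, 18, -∞, ∞]
D(1):
  [∞, 41, 53, 31]
  [-∞, ∞, -∞, -∞]
  [84, 41, ∞, 31]
  [-∞, 18, -∞, ∞]
D(2):
  [∞, 41, 53, 31]
  [-∞, ∞, -∞, -∞]
  [84, 41, ∞, 31]
  [-∞, 18, -∞, ∞]
D(3):
  [∞, 41, 53, 31]
  [-∞, ∞, -∞, -∞]
  [84, 41, ∞, 31]
  [-∞, 18, -∞, ∞]
D(4):
  [∞, 41, 53, 31]
  [-∞, ∞, -∞, -∞]
  [84, 41, ∞, 31]
  [-∞, 18, -∞, ∞]
Answer: G*[1][4] = 31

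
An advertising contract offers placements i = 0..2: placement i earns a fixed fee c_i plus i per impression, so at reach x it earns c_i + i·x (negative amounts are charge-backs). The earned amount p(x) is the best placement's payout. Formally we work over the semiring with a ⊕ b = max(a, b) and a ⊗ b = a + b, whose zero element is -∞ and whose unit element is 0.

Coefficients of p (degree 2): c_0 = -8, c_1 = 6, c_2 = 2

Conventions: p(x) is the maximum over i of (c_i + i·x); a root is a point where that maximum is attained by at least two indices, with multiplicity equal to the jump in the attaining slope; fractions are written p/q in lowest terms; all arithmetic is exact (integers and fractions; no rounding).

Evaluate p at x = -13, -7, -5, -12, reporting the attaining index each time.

p(-13) = max(-8+0·(-13)=-8, 6+1·(-13)=-7, 2+2·(-13)=-24) = -7 (attained by i=1)
p(-7) = max(-8+0·(-7)=-8, 6+1·(-7)=-1, 2+2·(-7)=-12) = -1 (attained by i=1)
p(-5) = max(-8+0·(-5)=-8, 6+1·(-5)=1, 2+2·(-5)=-8) = 1 (attained by i=1)
p(-12) = max(-8+0·(-12)=-8, 6+1·(-12)=-6, 2+2·(-12)=-22) = -6 (attained by i=1)
Answer: p(-13) = -7; p(-7) = -1; p(-5) = 1; p(-12) = -6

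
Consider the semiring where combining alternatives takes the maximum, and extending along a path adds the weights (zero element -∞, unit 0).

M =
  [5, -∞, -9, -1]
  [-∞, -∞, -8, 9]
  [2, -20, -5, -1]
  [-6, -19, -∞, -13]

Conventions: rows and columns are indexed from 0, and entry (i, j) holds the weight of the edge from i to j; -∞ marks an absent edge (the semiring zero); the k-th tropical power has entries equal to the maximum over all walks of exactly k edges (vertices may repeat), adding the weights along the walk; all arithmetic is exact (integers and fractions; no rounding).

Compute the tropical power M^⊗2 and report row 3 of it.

M^⊗2:
  [10, -20, -4, 4]
  [3, -10, -13, -4]
  [7, -20, -7, 1]
  [-1, -32, -15, -7]
Answer: row 3 of M^⊗2 = [-1, -32, -15, -7]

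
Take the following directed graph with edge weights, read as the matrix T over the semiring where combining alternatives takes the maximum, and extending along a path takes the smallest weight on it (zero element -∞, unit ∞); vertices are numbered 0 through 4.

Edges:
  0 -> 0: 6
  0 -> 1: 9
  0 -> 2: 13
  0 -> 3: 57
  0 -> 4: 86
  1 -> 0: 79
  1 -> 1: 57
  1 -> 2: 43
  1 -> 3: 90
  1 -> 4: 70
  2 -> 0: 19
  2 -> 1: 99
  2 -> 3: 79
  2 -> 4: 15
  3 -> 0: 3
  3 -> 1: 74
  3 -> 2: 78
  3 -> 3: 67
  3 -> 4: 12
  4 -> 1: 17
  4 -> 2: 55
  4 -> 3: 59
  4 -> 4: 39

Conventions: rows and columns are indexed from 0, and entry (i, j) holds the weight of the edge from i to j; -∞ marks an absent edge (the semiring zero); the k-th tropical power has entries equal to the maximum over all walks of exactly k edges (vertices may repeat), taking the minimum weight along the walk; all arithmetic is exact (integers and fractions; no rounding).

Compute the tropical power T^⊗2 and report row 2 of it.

T^⊗2:
  [13, 57, 57, 59, 39]
  [57, 74, 78, 67, 79]
  [79, 74, 78, 90, 70]
  [74, 78, 67, 78, 70]
  [19, 59, 59, 59, 39]
Answer: row 2 of T^⊗2 = [79, 74, 78, 90, 70]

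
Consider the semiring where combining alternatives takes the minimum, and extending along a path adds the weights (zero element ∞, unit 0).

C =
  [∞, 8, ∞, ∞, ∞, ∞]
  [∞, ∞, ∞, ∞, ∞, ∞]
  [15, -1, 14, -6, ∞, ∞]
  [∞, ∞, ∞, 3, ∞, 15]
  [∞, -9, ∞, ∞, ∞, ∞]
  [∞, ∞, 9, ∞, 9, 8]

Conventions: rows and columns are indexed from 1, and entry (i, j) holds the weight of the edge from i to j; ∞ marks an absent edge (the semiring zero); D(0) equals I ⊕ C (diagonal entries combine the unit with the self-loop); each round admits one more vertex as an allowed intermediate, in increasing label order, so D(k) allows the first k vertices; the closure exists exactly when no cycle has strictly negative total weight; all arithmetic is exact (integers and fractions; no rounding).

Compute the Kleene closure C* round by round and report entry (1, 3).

D(0):
  [0, 8, ∞, ∞, ∞, ∞]
  [∞, 0, ∞, ∞, ∞, ∞]
  [15, -1, 0, -6, ∞, ∞]
  [∞, ∞, ∞, 0, ∞, 15]
  [∞, -9, ∞, ∞, 0, ∞]
  [∞, ∞, 9, ∞, 9, 0]
D(1):
  [0, 8, ∞, ∞, ∞, ∞]
  [∞, 0, ∞, ∞, ∞, ∞]
  [15, -1, 0, -6, ∞, ∞]
  [∞, ∞, ∞, 0, ∞, 15]
  [∞, -9, ∞, ∞, 0, ∞]
  [∞, ∞, 9, ∞, 9, 0]
D(2):
  [0, 8, ∞, ∞, ∞, ∞]
  [∞, 0, ∞, ∞, ∞, ∞]
  [15, -1, 0, -6, ∞, ∞]
  [∞, ∞, ∞, 0, ∞, 15]
  [∞, -9, ∞, ∞, 0, ∞]
  [∞, ∞, 9, ∞, 9, 0]
D(3):
  [0, 8, ∞, ∞, ∞, ∞]
  [∞, 0, ∞, ∞, ∞, ∞]
  [15, -1, 0, -6, ∞, ∞]
  [∞, ∞, ∞, 0, ∞, 15]
  [∞, -9, ∞, ∞, 0, ∞]
  [24, 8, 9, 3, 9, 0]
D(4):
  [0, 8, ∞, ∞, ∞, ∞]
  [∞, 0, ∞, ∞, ∞, ∞]
  [15, -1, 0, -6, ∞, 9]
  [∞, ∞, ∞, 0, ∞, 15]
  [∞, -9, ∞, ∞, 0, ∞]
  [24, 8, 9, 3, 9, 0]
D(5):
  [0, 8, ∞, ∞, ∞, ∞]
  [∞, 0, ∞, ∞, ∞, ∞]
  [15, -1, 0, -6, ∞, 9]
  [∞, ∞, ∞, 0, ∞, 15]
  [∞, -9, ∞, ∞, 0, ∞]
  [24, 0, 9, 3, 9, 0]
D(6):
  [0, 8, ∞, ∞, ∞, ∞]
  [∞, 0, ∞, ∞, ∞, ∞]
  [15, -1, 0, -6, 18, 9]
  [39, 15, 24, 0, 24, 15]
  [∞, -9, ∞, ∞, 0, ∞]
  [24, 0, 9, 3, 9, 0]
Answer: C*[1][3] = ∞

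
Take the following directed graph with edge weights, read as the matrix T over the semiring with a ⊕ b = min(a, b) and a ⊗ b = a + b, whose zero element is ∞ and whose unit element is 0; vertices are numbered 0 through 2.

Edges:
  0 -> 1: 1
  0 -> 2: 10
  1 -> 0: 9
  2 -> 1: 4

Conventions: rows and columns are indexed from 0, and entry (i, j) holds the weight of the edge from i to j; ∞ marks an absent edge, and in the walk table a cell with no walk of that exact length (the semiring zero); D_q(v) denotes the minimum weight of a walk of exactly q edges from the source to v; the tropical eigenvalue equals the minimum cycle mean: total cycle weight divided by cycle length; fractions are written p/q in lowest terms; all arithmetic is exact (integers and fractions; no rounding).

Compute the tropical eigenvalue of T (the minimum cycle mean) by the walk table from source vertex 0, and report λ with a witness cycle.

q=0: [0, ∞, ∞]
q=1: [∞, 1, 10]
q=2: [10, 14, ∞]
q=3: [23, 11, 20]
Optimal cycle mean attained by: cycle 0->1->0, total 1 + 9, length 2.
Answer: λ = 5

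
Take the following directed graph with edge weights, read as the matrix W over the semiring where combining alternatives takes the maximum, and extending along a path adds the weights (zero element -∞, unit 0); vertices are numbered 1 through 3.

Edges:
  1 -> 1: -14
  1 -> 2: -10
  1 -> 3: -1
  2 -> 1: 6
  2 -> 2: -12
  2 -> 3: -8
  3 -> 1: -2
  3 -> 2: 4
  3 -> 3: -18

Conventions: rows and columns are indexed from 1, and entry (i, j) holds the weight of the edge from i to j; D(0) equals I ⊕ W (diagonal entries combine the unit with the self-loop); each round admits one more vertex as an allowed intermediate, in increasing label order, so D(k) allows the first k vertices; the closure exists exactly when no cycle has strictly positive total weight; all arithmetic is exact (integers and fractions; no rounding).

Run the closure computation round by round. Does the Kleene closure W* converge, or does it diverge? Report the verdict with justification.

D(0):
  [0, -10, -1]
  [6, 0, -8]
  [-2, 4, 0]
D(1):
  [0, -10, -1]
  [6, 0, 5]
  [-2, 4, 0]
Detection: at round 2, diagonal entry (3, 3) turns strictly positive.
Key observation: the cycle 3->2->1->3 has total weight 4 + 6 + (-1), which is strictly positive.
Answer: DIVERGES — positive cycle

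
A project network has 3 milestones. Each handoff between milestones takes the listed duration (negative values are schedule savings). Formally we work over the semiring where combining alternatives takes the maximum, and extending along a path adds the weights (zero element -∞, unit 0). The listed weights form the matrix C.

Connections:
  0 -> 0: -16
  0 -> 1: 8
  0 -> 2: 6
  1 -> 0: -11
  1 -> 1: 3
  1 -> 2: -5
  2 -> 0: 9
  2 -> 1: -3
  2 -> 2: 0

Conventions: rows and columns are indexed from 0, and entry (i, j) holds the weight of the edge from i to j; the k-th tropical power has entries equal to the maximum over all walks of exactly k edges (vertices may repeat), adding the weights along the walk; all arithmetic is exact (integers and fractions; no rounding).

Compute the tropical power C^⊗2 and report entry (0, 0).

C^⊗2:
  [15, 11, 6]
  [4, 6, -2]
  [9, 17, 15]
Key observation: the optimum is the walk 0->2->0, with weight 6 + 9 = 15.
Optimal value attained by: walk 0->2->0.
Answer: (C^⊗2)[0][0] = 15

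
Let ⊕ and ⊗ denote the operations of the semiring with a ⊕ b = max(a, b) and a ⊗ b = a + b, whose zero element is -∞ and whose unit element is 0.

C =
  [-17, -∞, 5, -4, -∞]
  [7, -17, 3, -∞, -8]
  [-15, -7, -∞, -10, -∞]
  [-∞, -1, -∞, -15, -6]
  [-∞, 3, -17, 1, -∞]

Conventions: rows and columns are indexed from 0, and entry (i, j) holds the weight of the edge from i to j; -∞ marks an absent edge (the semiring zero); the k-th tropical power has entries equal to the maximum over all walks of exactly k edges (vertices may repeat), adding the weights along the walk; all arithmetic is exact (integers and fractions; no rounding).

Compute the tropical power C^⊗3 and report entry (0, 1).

C^⊗2:
  [-10, -2, -12, -5, -10]
  [-10, -4, 12, 3, -25]
  [0, -11, -4, -19, -15]
  [6, -3, 2, -5, -9]
  [10, 0, 6, -14, -5]
C^⊗3:
  [5, -6, 1, -9, -10]
  [3, 5, -1, 2, -3]
  [-4, -11, 5, -4, -19]
  [4, -5, 11, 2, -11]
  [7, -1, 15, 6, -8]
Key observation: the optimum is the walk 0->2->3->1, with weight 5 + (-10) + (-1) = -6.
Optimal value attained by: walk 0->2->3->1.
Answer: (C^⊗3)[0][1] = -6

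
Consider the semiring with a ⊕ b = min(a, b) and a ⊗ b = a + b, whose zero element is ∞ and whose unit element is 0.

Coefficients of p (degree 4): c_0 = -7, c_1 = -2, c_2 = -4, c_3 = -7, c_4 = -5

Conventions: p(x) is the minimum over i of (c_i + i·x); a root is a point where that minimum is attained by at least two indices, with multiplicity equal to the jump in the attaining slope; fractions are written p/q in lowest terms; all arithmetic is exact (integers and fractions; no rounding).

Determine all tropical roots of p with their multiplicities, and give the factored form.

hull edge (i=0, c=-7) to (i=3, c=-7): slope 0, span 3
hull edge (i=3, c=-7) to (i=4, c=-5): slope 2, span 1
Factored form: p(x) = -5 ⊗ (x ⊕ (-2)) ⊗ (x ⊕ 0) ⊗ (x ⊕ 0) ⊗ (x ⊕ 0)
Answer: roots = -2 (mult 1), 0 (mult 3)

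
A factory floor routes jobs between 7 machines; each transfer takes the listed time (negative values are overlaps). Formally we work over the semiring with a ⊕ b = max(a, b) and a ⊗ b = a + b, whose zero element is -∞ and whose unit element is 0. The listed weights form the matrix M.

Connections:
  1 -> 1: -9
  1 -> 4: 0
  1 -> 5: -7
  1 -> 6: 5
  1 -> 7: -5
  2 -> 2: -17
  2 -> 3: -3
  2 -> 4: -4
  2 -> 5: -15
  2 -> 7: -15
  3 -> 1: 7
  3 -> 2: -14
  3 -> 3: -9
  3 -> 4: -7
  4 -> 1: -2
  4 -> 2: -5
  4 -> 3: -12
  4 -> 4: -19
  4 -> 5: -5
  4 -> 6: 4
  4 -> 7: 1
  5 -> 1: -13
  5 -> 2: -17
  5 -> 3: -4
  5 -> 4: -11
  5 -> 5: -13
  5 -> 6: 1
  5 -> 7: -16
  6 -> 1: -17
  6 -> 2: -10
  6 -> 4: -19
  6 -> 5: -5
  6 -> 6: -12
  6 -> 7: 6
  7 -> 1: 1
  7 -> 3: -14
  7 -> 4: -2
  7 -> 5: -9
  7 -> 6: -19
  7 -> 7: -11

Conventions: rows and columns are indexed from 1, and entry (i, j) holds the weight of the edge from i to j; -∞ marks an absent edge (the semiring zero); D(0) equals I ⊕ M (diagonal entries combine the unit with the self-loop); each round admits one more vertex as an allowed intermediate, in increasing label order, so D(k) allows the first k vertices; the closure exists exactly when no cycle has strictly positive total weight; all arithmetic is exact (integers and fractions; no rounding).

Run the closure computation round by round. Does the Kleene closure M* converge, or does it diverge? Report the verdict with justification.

D(0):
  [0, -∞, -∞, 0, -7, 5, -5]
  [-∞, 0, -3, -4, -15, -∞, -15]
  [7, -14, 0, -7, -∞, -∞, -∞]
  [-2, -5, -12, 0, -5, 4, 1]
  [-13, -17, -4, -11, 0, 1, -16]
  [-17, -10, -∞, -19, -5, 0, 6]
  [1, -∞, -14, -2, -9, -19, 0]
D(1):
  [0, -∞, -∞, 0, -7, 5, -5]
  [-∞, 0, -3, -4, -15, -∞, -15]
  [7, -14, 0, 7, 0, 12, 2]
  [-2, -5, -12, 0, -5, 4, 1]
  [-13, -17, -4, -11, 0, 1, -16]
  [-17, -10, -∞, -17, -5, 0, 6]
  [1, -∞, -14, 1, -6, 6, 0]
D(2):
  [0, -∞, -∞, 0, -7, 5, -5]
  [-∞, 0, -3, -4, -15, -∞, -15]
  [7, -14, 0, 7, 0, 12, 2]
  [-2, -5, -8, 0, -5, 4, 1]
  [-13, -17, -4, -11, 0, 1, -16]
  [-17, -10, -13, -14, -5, 0, 6]
  [1, -∞, -14, 1, -6, 6, 0]
D(3):
  [0, -∞, -∞, 0, -7, 5, -5]
  [4, 0, -3, 4, -3, 9, -1]
  [7, -14, 0, 7, 0, 12, 2]
  [-1, -5, -8, 0, -5, 4, 1]
  [3, -17, -4, 3, 0, 8, -2]
  [-6, -10, -13, -6, -5, 0, 6]
  [1, -28, -14, 1, -6, 6, 0]
Detection: at round 4, diagonal entry (7, 7) turns strictly positive.
Key observation: the cycle 7->1->4->7 has total weight 1 + 0 + 1, which is strictly positive.
Answer: DIVERGES — positive cycle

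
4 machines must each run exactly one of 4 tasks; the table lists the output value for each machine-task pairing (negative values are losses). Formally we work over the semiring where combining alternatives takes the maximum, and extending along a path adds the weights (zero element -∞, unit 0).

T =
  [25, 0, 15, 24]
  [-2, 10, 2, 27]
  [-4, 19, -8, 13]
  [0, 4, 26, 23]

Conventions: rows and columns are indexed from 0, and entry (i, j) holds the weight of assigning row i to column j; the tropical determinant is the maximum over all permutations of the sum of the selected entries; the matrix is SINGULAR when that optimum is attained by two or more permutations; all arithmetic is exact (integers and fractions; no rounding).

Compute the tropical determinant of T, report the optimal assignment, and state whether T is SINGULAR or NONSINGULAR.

σ = (0, 1, 2, 3): 25 + 10 + (-8) + 23 = 50
σ = (0, 1, 3, 2): 25 + 10 + 13 + 26 = 74
σ = (0, 2, 1, 3): 25 + 2 + 19 + 23 = 69
σ = (0, 2, 3, 1): 25 + 2 + 13 + 4 = 44
σ = (0, 3, 1, 2): 25 + 27 + 19 + 26 = 97
σ = (0, 3, 2, 1): 25 + 27 + (-8) + 4 = 48
σ = (1, 0, 2, 3): 0 + (-2) + (-8) + 23 = 13
σ = (1, 0, 3, 2): 0 + (-2) + 13 + 26 = 37
σ = (1, 2, 0, 3): 0 + 2 + (-4) + 23 = 21
σ = (1, 2, 3, 0): 0 + 2 + 13 + 0 = 15
σ = (1, 3, 0, 2): 0 + 27 + (-4) + 26 = 49
σ = (1, 3, 2, 0): 0 + 27 + (-8) + 0 = 19
σ = (2, 0, 1, 3): 15 + (-2) + 19 + 23 = 55
σ = (2, 0, 3, 1): 15 + (-2) + 13 + 4 = 30
σ = (2, 1, 0, 3): 15 + 10 + (-4) + 23 = 44
σ = (2, 1, 3, 0): 15 + 10 + 13 + 0 = 38
σ = (2, 3, 0, 1): 15 + 27 + (-4) + 4 = 42
σ = (2, 3, 1, 0): 15 + 27 + 19 + 0 = 61
σ = (3, 0, 1, 2): 24 + (-2) + 19 + 26 = 67
σ = (3, 0, 2, 1): 24 + (-2) + (-8) + 4 = 18
σ = (3, 1, 0, 2): 24 + 10 + (-4) + 26 = 56
σ = (3, 1, 2, 0): 24 + 10 + (-8) + 0 = 26
σ = (3, 2, 0, 1): 24 + 2 + (-4) + 4 = 26
σ = (3, 2, 1, 0): 24 + 2 + 19 + 0 = 45
Optimal value attained by: σ = (0, 3, 1, 2).
Answer: det⊕(T) = 97; verdict: NONSINGULAR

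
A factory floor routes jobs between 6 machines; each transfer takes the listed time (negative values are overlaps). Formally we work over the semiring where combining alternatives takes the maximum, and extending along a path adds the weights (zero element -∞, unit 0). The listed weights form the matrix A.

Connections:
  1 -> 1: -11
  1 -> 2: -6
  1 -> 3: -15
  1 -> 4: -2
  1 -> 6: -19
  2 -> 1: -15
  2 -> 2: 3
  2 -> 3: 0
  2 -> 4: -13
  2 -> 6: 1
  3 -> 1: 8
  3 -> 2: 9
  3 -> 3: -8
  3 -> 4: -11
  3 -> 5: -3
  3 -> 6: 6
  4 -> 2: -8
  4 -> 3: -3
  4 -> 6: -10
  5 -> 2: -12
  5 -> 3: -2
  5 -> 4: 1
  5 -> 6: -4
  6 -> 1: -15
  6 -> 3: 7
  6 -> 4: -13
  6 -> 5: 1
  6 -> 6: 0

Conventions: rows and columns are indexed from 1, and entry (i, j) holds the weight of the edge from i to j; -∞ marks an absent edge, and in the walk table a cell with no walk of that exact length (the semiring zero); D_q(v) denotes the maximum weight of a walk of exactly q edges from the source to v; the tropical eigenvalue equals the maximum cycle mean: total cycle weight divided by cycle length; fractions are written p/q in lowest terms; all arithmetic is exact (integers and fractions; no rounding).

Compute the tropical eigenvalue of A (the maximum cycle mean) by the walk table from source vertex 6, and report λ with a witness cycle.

q=0: [-∞, -∞, -∞, -∞, -∞, 0]
q=1: [-15, -∞, 7, -13, 1, 0]
q=2: [15, 16, 7, 2, 4, 13]
q=3: [15, 19, 20, 13, 14, 17]
q=4: [28, 29, 24, 15, 18, 26]
q=5: [32, 33, 33, 26, 27, 30]
q=6: [41, 42, 37, 30, 31, 39]
Optimal cycle mean attained by: cycle 3->6->3, total 6 + 7, length 2.
Answer: λ = 13/2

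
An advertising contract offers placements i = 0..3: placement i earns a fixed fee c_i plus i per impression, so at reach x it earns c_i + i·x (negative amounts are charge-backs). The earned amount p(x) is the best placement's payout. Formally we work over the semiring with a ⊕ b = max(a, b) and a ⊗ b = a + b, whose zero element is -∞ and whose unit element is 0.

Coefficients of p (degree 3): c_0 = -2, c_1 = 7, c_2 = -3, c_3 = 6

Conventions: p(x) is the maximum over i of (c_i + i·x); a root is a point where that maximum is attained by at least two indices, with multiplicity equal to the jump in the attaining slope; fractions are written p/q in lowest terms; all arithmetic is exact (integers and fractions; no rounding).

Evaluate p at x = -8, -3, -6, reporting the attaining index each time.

p(-8) = max(-2+0·(-8)=-2, 7+1·(-8)=-1, -3+2·(-8)=-19, 6+3·(-8)=-18) = -1 (attained by i=1)
p(-3) = max(-2+0·(-3)=-2, 7+1·(-3)=4, -3+2·(-3)=-9, 6+3·(-3)=-3) = 4 (attained by i=1)
p(-6) = max(-2+0·(-6)=-2, 7+1·(-6)=1, -3+2·(-6)=-15, 6+3·(-6)=-12) = 1 (attained by i=1)
Answer: p(-8) = -1; p(-3) = 4; p(-6) = 1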